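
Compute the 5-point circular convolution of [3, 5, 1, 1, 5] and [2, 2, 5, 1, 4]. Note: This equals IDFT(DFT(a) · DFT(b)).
Either evaluate y[k] = Σ_j a[j]·b[(k-j) mod 5] directly, or use IDFT(DFT(a) · DFT(b)). y[0] = 3×2 + 5×4 + 1×1 + 1×5 + 5×2 = 42; y[1] = 3×2 + 5×2 + 1×4 + 1×1 + 5×5 = 46; y[2] = 3×5 + 5×2 + 1×2 + 1×4 + 5×1 = 36; y[3] = 3×1 + 5×5 + 1×2 + 1×2 + 5×4 = 52; y[4] = 3×4 + 5×1 + 1×5 + 1×2 + 5×2 = 34. Result: [42, 46, 36, 52, 34]

[42, 46, 36, 52, 34]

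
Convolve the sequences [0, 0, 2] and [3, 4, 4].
y[0] = 0×3 = 0; y[1] = 0×4 + 0×3 = 0; y[2] = 0×4 + 0×4 + 2×3 = 6; y[3] = 0×4 + 2×4 = 8; y[4] = 2×4 = 8

[0, 0, 6, 8, 8]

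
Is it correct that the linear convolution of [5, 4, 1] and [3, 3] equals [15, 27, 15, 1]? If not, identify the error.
Recompute linear convolution of [5, 4, 1] and [3, 3]: y[0] = 5×3 = 15; y[1] = 5×3 + 4×3 = 27; y[2] = 4×3 + 1×3 = 15; y[3] = 1×3 = 3 → [15, 27, 15, 3]. Compare to given [15, 27, 15, 1]: they differ at index 3: given 1, correct 3, so answer: No

No. Error at index 3: given 1, correct 3.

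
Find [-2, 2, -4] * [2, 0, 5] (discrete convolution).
y[0] = -2×2 = -4; y[1] = -2×0 + 2×2 = 4; y[2] = -2×5 + 2×0 + -4×2 = -18; y[3] = 2×5 + -4×0 = 10; y[4] = -4×5 = -20

[-4, 4, -18, 10, -20]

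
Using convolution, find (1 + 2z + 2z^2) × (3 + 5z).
Ascending coefficients: a = [1, 2, 2], b = [3, 5]. c[0] = 1×3 = 3; c[1] = 1×5 + 2×3 = 11; c[2] = 2×5 + 2×3 = 16; c[3] = 2×5 = 10. Result coefficients: [3, 11, 16, 10] → 3 + 11z + 16z^2 + 10z^3

3 + 11z + 16z^2 + 10z^3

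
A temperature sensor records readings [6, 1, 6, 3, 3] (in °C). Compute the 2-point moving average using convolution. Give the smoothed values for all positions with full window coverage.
2-point moving average kernel = [1, 1]. Apply in 'valid' mode (full window coverage): avg[0] = (6 + 1) / 2 = 3.5; avg[1] = (1 + 6) / 2 = 3.5; avg[2] = (6 + 3) / 2 = 4.5; avg[3] = (3 + 3) / 2 = 3.0. Smoothed values: [3.5, 3.5, 4.5, 3.0]

[3.5, 3.5, 4.5, 3.0]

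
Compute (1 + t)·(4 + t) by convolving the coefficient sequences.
Ascending coefficients: a = [1, 1], b = [4, 1]. c[0] = 1×4 = 4; c[1] = 1×1 + 1×4 = 5; c[2] = 1×1 = 1. Result coefficients: [4, 5, 1] → 4 + 5t + t^2

4 + 5t + t^2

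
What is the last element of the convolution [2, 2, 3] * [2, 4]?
Use y[k] = Σ_i a[i]·b[k-i] at k=3. y[3] = 3×4 = 12

12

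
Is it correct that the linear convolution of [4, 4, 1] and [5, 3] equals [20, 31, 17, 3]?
Recompute linear convolution of [4, 4, 1] and [5, 3]: y[0] = 4×5 = 20; y[1] = 4×3 + 4×5 = 32; y[2] = 4×3 + 1×5 = 17; y[3] = 1×3 = 3 → [20, 32, 17, 3]. Compare to given [20, 31, 17, 3]: they differ at index 1: given 31, correct 32, so answer: No

No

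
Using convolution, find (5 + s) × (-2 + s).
Ascending coefficients: a = [5, 1], b = [-2, 1]. c[0] = 5×-2 = -10; c[1] = 5×1 + 1×-2 = 3; c[2] = 1×1 = 1. Result coefficients: [-10, 3, 1] → -10 + 3s + s^2

-10 + 3s + s^2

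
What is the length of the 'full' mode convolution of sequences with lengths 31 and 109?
Linear/full convolution length: m + n - 1 = 31 + 109 - 1 = 139

139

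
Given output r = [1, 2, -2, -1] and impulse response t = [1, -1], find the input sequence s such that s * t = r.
Deconvolve r=[1, 2, -2, -1] by t=[1, -1]. Since t[0]=1, solve forward: s[0] = r[0] / 1 = 1; s[1] = (r[1] - 1×-1) / 1 = 3; s[2] = (r[2] - 3×-1) / 1 = 1. So s = [1, 3, 1]. Check by forward convolution: r[0] = 1×1 = 1; r[1] = 1×-1 + 3×1 = 2; r[2] = 3×-1 + 1×1 = -2; r[3] = 1×-1 = -1

[1, 3, 1]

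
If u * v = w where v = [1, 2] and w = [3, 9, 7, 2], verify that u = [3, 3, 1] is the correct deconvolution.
Forward-compute [3, 3, 1] * [1, 2]: w[0] = 3×1 = 3; w[1] = 3×2 + 3×1 = 9; w[2] = 3×2 + 1×1 = 7; w[3] = 1×2 = 2 → [3, 9, 7, 2]. Matches given w = [3, 9, 7, 2], so verified.

Verified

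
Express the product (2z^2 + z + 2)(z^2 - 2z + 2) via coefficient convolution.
Ascending coefficients: a = [2, 1, 2], b = [2, -2, 1]. c[0] = 2×2 = 4; c[1] = 2×-2 + 1×2 = -2; c[2] = 2×1 + 1×-2 + 2×2 = 4; c[3] = 1×1 + 2×-2 = -3; c[4] = 2×1 = 2. Result coefficients: [4, -2, 4, -3, 2] → 2z^4 - 3z^3 + 4z^2 - 2z + 4

2z^4 - 3z^3 + 4z^2 - 2z + 4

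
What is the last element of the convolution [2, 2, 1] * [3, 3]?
Use y[k] = Σ_i a[i]·b[k-i] at k=3. y[3] = 1×3 = 3

3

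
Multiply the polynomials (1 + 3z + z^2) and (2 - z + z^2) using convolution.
Ascending coefficients: a = [1, 3, 1], b = [2, -1, 1]. c[0] = 1×2 = 2; c[1] = 1×-1 + 3×2 = 5; c[2] = 1×1 + 3×-1 + 1×2 = 0; c[3] = 3×1 + 1×-1 = 2; c[4] = 1×1 = 1. Result coefficients: [2, 5, 0, 2, 1] → 2 + 5z + 2z^3 + z^4

2 + 5z + 2z^3 + z^4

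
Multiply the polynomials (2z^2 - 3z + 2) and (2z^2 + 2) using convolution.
Ascending coefficients: a = [2, -3, 2], b = [2, 0, 2]. c[0] = 2×2 = 4; c[1] = 2×0 + -3×2 = -6; c[2] = 2×2 + -3×0 + 2×2 = 8; c[3] = -3×2 + 2×0 = -6; c[4] = 2×2 = 4. Result coefficients: [4, -6, 8, -6, 4] → 4z^4 - 6z^3 + 8z^2 - 6z + 4

4z^4 - 6z^3 + 8z^2 - 6z + 4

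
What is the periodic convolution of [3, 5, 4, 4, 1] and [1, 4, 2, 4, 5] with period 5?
Use y[k] = Σ_j a[j]·b[(k-j) mod 5]. y[0] = 3×1 + 5×5 + 4×4 + 4×2 + 1×4 = 56; y[1] = 3×4 + 5×1 + 4×5 + 4×4 + 1×2 = 55; y[2] = 3×2 + 5×4 + 4×1 + 4×5 + 1×4 = 54; y[3] = 3×4 + 5×2 + 4×4 + 4×1 + 1×5 = 47; y[4] = 3×5 + 5×4 + 4×2 + 4×4 + 1×1 = 60. Result: [56, 55, 54, 47, 60]

[56, 55, 54, 47, 60]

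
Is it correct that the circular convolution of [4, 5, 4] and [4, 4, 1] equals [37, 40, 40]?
Recompute circular convolution of [4, 5, 4] and [4, 4, 1]: y[0] = 4×4 + 5×1 + 4×4 = 37; y[1] = 4×4 + 5×4 + 4×1 = 40; y[2] = 4×1 + 5×4 + 4×4 = 40 → [37, 40, 40]. Given [37, 40, 40] matches, so answer: Yes

Yes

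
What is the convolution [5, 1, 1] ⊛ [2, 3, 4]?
y[0] = 5×2 = 10; y[1] = 5×3 + 1×2 = 17; y[2] = 5×4 + 1×3 + 1×2 = 25; y[3] = 1×4 + 1×3 = 7; y[4] = 1×4 = 4

[10, 17, 25, 7, 4]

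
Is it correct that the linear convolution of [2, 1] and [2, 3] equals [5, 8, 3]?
Recompute linear convolution of [2, 1] and [2, 3]: y[0] = 2×2 = 4; y[1] = 2×3 + 1×2 = 8; y[2] = 1×3 = 3 → [4, 8, 3]. Compare to given [5, 8, 3]: they differ at index 0: given 5, correct 4, so answer: No

No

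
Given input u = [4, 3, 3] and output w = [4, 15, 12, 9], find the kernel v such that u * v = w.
Output length 4 = len(u) + len(v) - 1 ⇒ len(v) = 2. Solve v forward using v[k] = (w[k] - Σ_{i≥1} u[i]·v[k-i]) / u[0]: v[0] = w[0] / u[0] = 4 / 4 = 1; v[1] = (w[1] - 3×1) / u[0] = (15 - 3×1) / 4 = 3. So v = [1, 3]. Forward-check [4, 3, 3] * [1, 3]: w[0] = 4×1 = 4; w[1] = 4×3 + 3×1 = 15; w[2] = 3×3 + 3×1 = 12; w[3] = 3×3 = 9 → [4, 15, 12, 9] ✓

[1, 3]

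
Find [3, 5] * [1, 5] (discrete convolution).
y[0] = 3×1 = 3; y[1] = 3×5 + 5×1 = 20; y[2] = 5×5 = 25

[3, 20, 25]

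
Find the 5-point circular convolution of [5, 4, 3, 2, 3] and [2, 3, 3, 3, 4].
Use y[k] = Σ_j u[j]·v[(k-j) mod 5]. y[0] = 5×2 + 4×4 + 3×3 + 2×3 + 3×3 = 50; y[1] = 5×3 + 4×2 + 3×4 + 2×3 + 3×3 = 50; y[2] = 5×3 + 4×3 + 3×2 + 2×4 + 3×3 = 50; y[3] = 5×3 + 4×3 + 3×3 + 2×2 + 3×4 = 52; y[4] = 5×4 + 4×3 + 3×3 + 2×3 + 3×2 = 53. Result: [50, 50, 50, 52, 53]

[50, 50, 50, 52, 53]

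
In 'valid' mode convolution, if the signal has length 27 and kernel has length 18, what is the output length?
'Valid' mode counts only positions where the kernel fully overlaps the signal: m - n + 1 = 27 - 18 + 1 = 10

10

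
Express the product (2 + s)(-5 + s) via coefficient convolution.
Ascending coefficients: a = [2, 1], b = [-5, 1]. c[0] = 2×-5 = -10; c[1] = 2×1 + 1×-5 = -3; c[2] = 1×1 = 1. Result coefficients: [-10, -3, 1] → -10 - 3s + s^2

-10 - 3s + s^2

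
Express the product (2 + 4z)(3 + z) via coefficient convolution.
Ascending coefficients: a = [2, 4], b = [3, 1]. c[0] = 2×3 = 6; c[1] = 2×1 + 4×3 = 14; c[2] = 4×1 = 4. Result coefficients: [6, 14, 4] → 6 + 14z + 4z^2

6 + 14z + 4z^2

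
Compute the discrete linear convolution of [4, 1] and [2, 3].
y[0] = 4×2 = 8; y[1] = 4×3 + 1×2 = 14; y[2] = 1×3 = 3

[8, 14, 3]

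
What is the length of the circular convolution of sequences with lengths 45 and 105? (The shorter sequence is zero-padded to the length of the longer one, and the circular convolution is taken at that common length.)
Circular convolution (zero-padding the shorter input) has length max(m, n) = max(45, 105) = 105

105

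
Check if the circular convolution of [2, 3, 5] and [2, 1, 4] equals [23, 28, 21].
Recompute circular convolution of [2, 3, 5] and [2, 1, 4]: y[0] = 2×2 + 3×4 + 5×1 = 21; y[1] = 2×1 + 3×2 + 5×4 = 28; y[2] = 2×4 + 3×1 + 5×2 = 21 → [21, 28, 21]. Compare to given [23, 28, 21]: they differ at index 0: given 23, correct 21, so answer: No

No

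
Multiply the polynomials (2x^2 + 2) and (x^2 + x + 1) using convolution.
Ascending coefficients: a = [2, 0, 2], b = [1, 1, 1]. c[0] = 2×1 = 2; c[1] = 2×1 + 0×1 = 2; c[2] = 2×1 + 0×1 + 2×1 = 4; c[3] = 0×1 + 2×1 = 2; c[4] = 2×1 = 2. Result coefficients: [2, 2, 4, 2, 2] → 2x^4 + 2x^3 + 4x^2 + 2x + 2

2x^4 + 2x^3 + 4x^2 + 2x + 2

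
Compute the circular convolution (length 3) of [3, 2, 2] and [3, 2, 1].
Use y[k] = Σ_j x[j]·h[(k-j) mod 3]. y[0] = 3×3 + 2×1 + 2×2 = 15; y[1] = 3×2 + 2×3 + 2×1 = 14; y[2] = 3×1 + 2×2 + 2×3 = 13. Result: [15, 14, 13]

[15, 14, 13]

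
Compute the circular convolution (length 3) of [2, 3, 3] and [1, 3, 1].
Use y[k] = Σ_j s[j]·t[(k-j) mod 3]. y[0] = 2×1 + 3×1 + 3×3 = 14; y[1] = 2×3 + 3×1 + 3×1 = 12; y[2] = 2×1 + 3×3 + 3×1 = 14. Result: [14, 12, 14]

[14, 12, 14]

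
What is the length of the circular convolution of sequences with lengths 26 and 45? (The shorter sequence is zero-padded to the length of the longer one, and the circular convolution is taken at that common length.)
Circular convolution (zero-padding the shorter input) has length max(m, n) = max(26, 45) = 45

45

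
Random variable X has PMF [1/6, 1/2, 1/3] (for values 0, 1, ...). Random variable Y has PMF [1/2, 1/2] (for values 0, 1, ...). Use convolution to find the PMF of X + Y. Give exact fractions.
P(X+Y=k) = Σ_i P(X=i)·P(Y=k-i) — a convolution of [1/6, 1/2, 1/3] and [1/2, 1/2]. P(X+Y=0) = (1/6)×(1/2) = 1/12; P(X+Y=1) = (1/6)×(1/2) + (1/2)×(1/2) = 1/12 + 1/4 = 1/3; P(X+Y=2) = (1/2)×(1/2) + (1/3)×(1/2) = 1/4 + 1/6 = 5/12; P(X+Y=3) = (1/3)×(1/2) = 1/6. PMF: [1/12, 1/3, 5/12, 1/6] (sums to 1 ✓)

[1/12, 1/3, 5/12, 1/6]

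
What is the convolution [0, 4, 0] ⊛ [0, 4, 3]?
y[0] = 0×0 = 0; y[1] = 0×4 + 4×0 = 0; y[2] = 0×3 + 4×4 + 0×0 = 16; y[3] = 4×3 + 0×4 = 12; y[4] = 0×3 = 0

[0, 0, 16, 12, 0]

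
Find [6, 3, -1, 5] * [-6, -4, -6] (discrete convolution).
y[0] = 6×-6 = -36; y[1] = 6×-4 + 3×-6 = -42; y[2] = 6×-6 + 3×-4 + -1×-6 = -42; y[3] = 3×-6 + -1×-4 + 5×-6 = -44; y[4] = -1×-6 + 5×-4 = -14; y[5] = 5×-6 = -30

[-36, -42, -42, -44, -14, -30]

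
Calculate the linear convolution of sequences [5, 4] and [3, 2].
y[0] = 5×3 = 15; y[1] = 5×2 + 4×3 = 22; y[2] = 4×2 = 8

[15, 22, 8]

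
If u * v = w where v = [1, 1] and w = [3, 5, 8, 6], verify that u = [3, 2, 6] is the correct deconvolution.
Forward-compute [3, 2, 6] * [1, 1]: w[0] = 3×1 = 3; w[1] = 3×1 + 2×1 = 5; w[2] = 2×1 + 6×1 = 8; w[3] = 6×1 = 6 → [3, 5, 8, 6]. Matches given w = [3, 5, 8, 6], so verified.

Verified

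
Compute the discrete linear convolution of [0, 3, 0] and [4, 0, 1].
y[0] = 0×4 = 0; y[1] = 0×0 + 3×4 = 12; y[2] = 0×1 + 3×0 + 0×4 = 0; y[3] = 3×1 + 0×0 = 3; y[4] = 0×1 = 0

[0, 12, 0, 3, 0]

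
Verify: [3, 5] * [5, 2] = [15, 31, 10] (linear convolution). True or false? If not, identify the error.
Recompute linear convolution of [3, 5] and [5, 2]: y[0] = 3×5 = 15; y[1] = 3×2 + 5×5 = 31; y[2] = 5×2 = 10 → [15, 31, 10]. Given [15, 31, 10] matches, so answer: Yes

Yes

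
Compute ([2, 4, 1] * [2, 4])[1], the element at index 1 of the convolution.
Use y[k] = Σ_i a[i]·b[k-i] at k=1. y[1] = 2×4 + 4×2 = 16

16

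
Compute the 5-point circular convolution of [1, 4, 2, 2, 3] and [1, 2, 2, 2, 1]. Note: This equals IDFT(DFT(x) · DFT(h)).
Either evaluate y[k] = Σ_j x[j]·h[(k-j) mod 5] directly, or use IDFT(DFT(x) · DFT(h)). y[0] = 1×1 + 4×1 + 2×2 + 2×2 + 3×2 = 19; y[1] = 1×2 + 4×1 + 2×1 + 2×2 + 3×2 = 18; y[2] = 1×2 + 4×2 + 2×1 + 2×1 + 3×2 = 20; y[3] = 1×2 + 4×2 + 2×2 + 2×1 + 3×1 = 19; y[4] = 1×1 + 4×2 + 2×2 + 2×2 + 3×1 = 20. Result: [19, 18, 20, 19, 20]

[19, 18, 20, 19, 20]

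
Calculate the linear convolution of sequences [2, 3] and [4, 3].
y[0] = 2×4 = 8; y[1] = 2×3 + 3×4 = 18; y[2] = 3×3 = 9

[8, 18, 9]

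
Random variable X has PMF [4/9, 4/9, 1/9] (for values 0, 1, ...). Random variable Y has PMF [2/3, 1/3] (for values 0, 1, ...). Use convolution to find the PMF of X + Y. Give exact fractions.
P(X+Y=k) = Σ_i P(X=i)·P(Y=k-i) — a convolution of [4/9, 4/9, 1/9] and [2/3, 1/3]. P(X+Y=0) = (4/9)×(2/3) = 8/27; P(X+Y=1) = (4/9)×(1/3) + (4/9)×(2/3) = 4/27 + 8/27 = 4/9; P(X+Y=2) = (4/9)×(1/3) + (1/9)×(2/3) = 4/27 + 2/27 = 2/9; P(X+Y=3) = (1/9)×(1/3) = 1/27. PMF: [8/27, 4/9, 2/9, 1/27] (sums to 1 ✓)

[8/27, 4/9, 2/9, 1/27]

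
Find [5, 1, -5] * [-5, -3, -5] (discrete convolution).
y[0] = 5×-5 = -25; y[1] = 5×-3 + 1×-5 = -20; y[2] = 5×-5 + 1×-3 + -5×-5 = -3; y[3] = 1×-5 + -5×-3 = 10; y[4] = -5×-5 = 25

[-25, -20, -3, 10, 25]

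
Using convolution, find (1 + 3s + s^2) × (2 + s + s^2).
Ascending coefficients: a = [1, 3, 1], b = [2, 1, 1]. c[0] = 1×2 = 2; c[1] = 1×1 + 3×2 = 7; c[2] = 1×1 + 3×1 + 1×2 = 6; c[3] = 3×1 + 1×1 = 4; c[4] = 1×1 = 1. Result coefficients: [2, 7, 6, 4, 1] → 2 + 7s + 6s^2 + 4s^3 + s^4

2 + 7s + 6s^2 + 4s^3 + s^4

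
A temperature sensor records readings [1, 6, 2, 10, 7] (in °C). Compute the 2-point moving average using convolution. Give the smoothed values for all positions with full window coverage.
2-point moving average kernel = [1, 1]. Apply in 'valid' mode (full window coverage): avg[0] = (1 + 6) / 2 = 3.5; avg[1] = (6 + 2) / 2 = 4.0; avg[2] = (2 + 10) / 2 = 6.0; avg[3] = (10 + 7) / 2 = 8.5. Smoothed values: [3.5, 4.0, 6.0, 8.5]

[3.5, 4.0, 6.0, 8.5]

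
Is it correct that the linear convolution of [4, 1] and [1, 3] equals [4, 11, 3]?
Recompute linear convolution of [4, 1] and [1, 3]: y[0] = 4×1 = 4; y[1] = 4×3 + 1×1 = 13; y[2] = 1×3 = 3 → [4, 13, 3]. Compare to given [4, 11, 3]: they differ at index 1: given 11, correct 13, so answer: No

No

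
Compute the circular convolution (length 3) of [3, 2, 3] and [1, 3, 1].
Use y[k] = Σ_j a[j]·b[(k-j) mod 3]. y[0] = 3×1 + 2×1 + 3×3 = 14; y[1] = 3×3 + 2×1 + 3×1 = 14; y[2] = 3×1 + 2×3 + 3×1 = 12. Result: [14, 14, 12]

[14, 14, 12]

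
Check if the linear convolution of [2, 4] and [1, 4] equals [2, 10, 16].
Recompute linear convolution of [2, 4] and [1, 4]: y[0] = 2×1 = 2; y[1] = 2×4 + 4×1 = 12; y[2] = 4×4 = 16 → [2, 12, 16]. Compare to given [2, 10, 16]: they differ at index 1: given 10, correct 12, so answer: No

No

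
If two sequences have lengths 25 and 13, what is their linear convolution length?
Linear/full convolution length: m + n - 1 = 25 + 13 - 1 = 37

37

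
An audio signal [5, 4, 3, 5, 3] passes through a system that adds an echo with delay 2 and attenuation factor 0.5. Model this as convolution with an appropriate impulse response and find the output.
Direct-path + delayed-attenuated-path model → impulse response h = [1, 0, 0.5] (1 at lag 0, 0.5 at lag 2). Output y[n] = x[n] + 0.5·x[n - 2] (with x[n] = 0 outside 0..4): y[0] = 5 + 0.5×0 = 5; y[1] = 4 + 0.5×0 = 4; y[2] = 3 + 0.5×5 = 5.5; y[3] = 5 + 0.5×4 = 7.0; y[4] = 3 + 0.5×3 = 4.5; y[5] = 0 + 0.5×5 = 2.5; y[6] = 0 + 0.5×3 = 1.5. So y = [5, 4, 5.5, 7.0, 4.5, 2.5, 1.5]

[5, 4, 5.5, 7.0, 4.5, 2.5, 1.5]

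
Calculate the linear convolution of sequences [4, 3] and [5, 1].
y[0] = 4×5 = 20; y[1] = 4×1 + 3×5 = 19; y[2] = 3×1 = 3

[20, 19, 3]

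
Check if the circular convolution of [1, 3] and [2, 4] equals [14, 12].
Recompute circular convolution of [1, 3] and [2, 4]: y[0] = 1×2 + 3×4 = 14; y[1] = 1×4 + 3×2 = 10 → [14, 10]. Compare to given [14, 12]: they differ at index 1: given 12, correct 10, so answer: No

No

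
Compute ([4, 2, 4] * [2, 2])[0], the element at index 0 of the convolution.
Use y[k] = Σ_i a[i]·b[k-i] at k=0. y[0] = 4×2 = 8

8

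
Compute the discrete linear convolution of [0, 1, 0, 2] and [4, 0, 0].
y[0] = 0×4 = 0; y[1] = 0×0 + 1×4 = 4; y[2] = 0×0 + 1×0 + 0×4 = 0; y[3] = 1×0 + 0×0 + 2×4 = 8; y[4] = 0×0 + 2×0 = 0; y[5] = 2×0 = 0

[0, 4, 0, 8, 0, 0]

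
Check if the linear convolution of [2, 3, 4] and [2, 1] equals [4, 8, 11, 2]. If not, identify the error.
Recompute linear convolution of [2, 3, 4] and [2, 1]: y[0] = 2×2 = 4; y[1] = 2×1 + 3×2 = 8; y[2] = 3×1 + 4×2 = 11; y[3] = 4×1 = 4 → [4, 8, 11, 4]. Compare to given [4, 8, 11, 2]: they differ at index 3: given 2, correct 4, so answer: No

No. Error at index 3: given 2, correct 4.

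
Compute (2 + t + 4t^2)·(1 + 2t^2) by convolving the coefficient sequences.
Ascending coefficients: a = [2, 1, 4], b = [1, 0, 2]. c[0] = 2×1 = 2; c[1] = 2×0 + 1×1 = 1; c[2] = 2×2 + 1×0 + 4×1 = 8; c[3] = 1×2 + 4×0 = 2; c[4] = 4×2 = 8. Result coefficients: [2, 1, 8, 2, 8] → 2 + t + 8t^2 + 2t^3 + 8t^4

2 + t + 8t^2 + 2t^3 + 8t^4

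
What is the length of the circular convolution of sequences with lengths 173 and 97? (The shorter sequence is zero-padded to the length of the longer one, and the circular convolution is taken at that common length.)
Circular convolution (zero-padding the shorter input) has length max(m, n) = max(173, 97) = 173

173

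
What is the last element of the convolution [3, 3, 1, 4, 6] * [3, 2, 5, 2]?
Use y[k] = Σ_i a[i]·b[k-i] at k=7. y[7] = 6×2 = 12

12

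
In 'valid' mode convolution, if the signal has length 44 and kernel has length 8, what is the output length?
'Valid' mode counts only positions where the kernel fully overlaps the signal: m - n + 1 = 44 - 8 + 1 = 37

37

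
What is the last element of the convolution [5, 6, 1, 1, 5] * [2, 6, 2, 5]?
Use y[k] = Σ_i a[i]·b[k-i] at k=7. y[7] = 5×5 = 25

25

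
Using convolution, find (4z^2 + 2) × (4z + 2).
Ascending coefficients: a = [2, 0, 4], b = [2, 4]. c[0] = 2×2 = 4; c[1] = 2×4 + 0×2 = 8; c[2] = 0×4 + 4×2 = 8; c[3] = 4×4 = 16. Result coefficients: [4, 8, 8, 16] → 16z^3 + 8z^2 + 8z + 4

16z^3 + 8z^2 + 8z + 4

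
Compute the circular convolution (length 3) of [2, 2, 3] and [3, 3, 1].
Use y[k] = Σ_j a[j]·b[(k-j) mod 3]. y[0] = 2×3 + 2×1 + 3×3 = 17; y[1] = 2×3 + 2×3 + 3×1 = 15; y[2] = 2×1 + 2×3 + 3×3 = 17. Result: [17, 15, 17]

[17, 15, 17]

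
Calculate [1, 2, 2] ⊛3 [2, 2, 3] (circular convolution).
Use y[k] = Σ_j x[j]·h[(k-j) mod 3]. y[0] = 1×2 + 2×3 + 2×2 = 12; y[1] = 1×2 + 2×2 + 2×3 = 12; y[2] = 1×3 + 2×2 + 2×2 = 11. Result: [12, 12, 11]

[12, 12, 11]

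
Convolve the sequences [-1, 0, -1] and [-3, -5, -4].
y[0] = -1×-3 = 3; y[1] = -1×-5 + 0×-3 = 5; y[2] = -1×-4 + 0×-5 + -1×-3 = 7; y[3] = 0×-4 + -1×-5 = 5; y[4] = -1×-4 = 4

[3, 5, 7, 5, 4]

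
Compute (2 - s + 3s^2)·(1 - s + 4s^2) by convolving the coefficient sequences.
Ascending coefficients: a = [2, -1, 3], b = [1, -1, 4]. c[0] = 2×1 = 2; c[1] = 2×-1 + -1×1 = -3; c[2] = 2×4 + -1×-1 + 3×1 = 12; c[3] = -1×4 + 3×-1 = -7; c[4] = 3×4 = 12. Result coefficients: [2, -3, 12, -7, 12] → 2 - 3s + 12s^2 - 7s^3 + 12s^4

2 - 3s + 12s^2 - 7s^3 + 12s^4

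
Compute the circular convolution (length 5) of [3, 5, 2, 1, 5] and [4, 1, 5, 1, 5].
Use y[k] = Σ_j a[j]·b[(k-j) mod 5]. y[0] = 3×4 + 5×5 + 2×1 + 1×5 + 5×1 = 49; y[1] = 3×1 + 5×4 + 2×5 + 1×1 + 5×5 = 59; y[2] = 3×5 + 5×1 + 2×4 + 1×5 + 5×1 = 38; y[3] = 3×1 + 5×5 + 2×1 + 1×4 + 5×5 = 59; y[4] = 3×5 + 5×1 + 2×5 + 1×1 + 5×4 = 51. Result: [49, 59, 38, 59, 51]

[49, 59, 38, 59, 51]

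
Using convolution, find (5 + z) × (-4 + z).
Ascending coefficients: a = [5, 1], b = [-4, 1]. c[0] = 5×-4 = -20; c[1] = 5×1 + 1×-4 = 1; c[2] = 1×1 = 1. Result coefficients: [-20, 1, 1] → -20 + z + z^2

-20 + z + z^2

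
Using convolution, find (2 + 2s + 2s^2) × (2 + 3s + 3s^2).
Ascending coefficients: a = [2, 2, 2], b = [2, 3, 3]. c[0] = 2×2 = 4; c[1] = 2×3 + 2×2 = 10; c[2] = 2×3 + 2×3 + 2×2 = 16; c[3] = 2×3 + 2×3 = 12; c[4] = 2×3 = 6. Result coefficients: [4, 10, 16, 12, 6] → 4 + 10s + 16s^2 + 12s^3 + 6s^4

4 + 10s + 16s^2 + 12s^3 + 6s^4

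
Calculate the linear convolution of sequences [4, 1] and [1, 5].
y[0] = 4×1 = 4; y[1] = 4×5 + 1×1 = 21; y[2] = 1×5 = 5

[4, 21, 5]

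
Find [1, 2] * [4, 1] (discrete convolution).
y[0] = 1×4 = 4; y[1] = 1×1 + 2×4 = 9; y[2] = 2×1 = 2

[4, 9, 2]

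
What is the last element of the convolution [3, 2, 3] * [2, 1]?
Use y[k] = Σ_i a[i]·b[k-i] at k=3. y[3] = 3×1 = 3

3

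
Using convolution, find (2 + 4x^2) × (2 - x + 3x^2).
Ascending coefficients: a = [2, 0, 4], b = [2, -1, 3]. c[0] = 2×2 = 4; c[1] = 2×-1 + 0×2 = -2; c[2] = 2×3 + 0×-1 + 4×2 = 14; c[3] = 0×3 + 4×-1 = -4; c[4] = 4×3 = 12. Result coefficients: [4, -2, 14, -4, 12] → 4 - 2x + 14x^2 - 4x^3 + 12x^4

4 - 2x + 14x^2 - 4x^3 + 12x^4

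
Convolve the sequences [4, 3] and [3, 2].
y[0] = 4×3 = 12; y[1] = 4×2 + 3×3 = 17; y[2] = 3×2 = 6

[12, 17, 6]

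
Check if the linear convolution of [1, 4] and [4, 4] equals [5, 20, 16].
Recompute linear convolution of [1, 4] and [4, 4]: y[0] = 1×4 = 4; y[1] = 1×4 + 4×4 = 20; y[2] = 4×4 = 16 → [4, 20, 16]. Compare to given [5, 20, 16]: they differ at index 0: given 5, correct 4, so answer: No

No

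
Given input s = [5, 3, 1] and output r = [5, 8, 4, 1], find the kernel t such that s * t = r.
Output length 4 = len(s) + len(t) - 1 ⇒ len(t) = 2. Solve t forward using t[k] = (r[k] - Σ_{i≥1} s[i]·t[k-i]) / s[0]: t[0] = r[0] / s[0] = 5 / 5 = 1; t[1] = (r[1] - 3×1) / s[0] = (8 - 3×1) / 5 = 1. So t = [1, 1]. Forward-check [5, 3, 1] * [1, 1]: r[0] = 5×1 = 5; r[1] = 5×1 + 3×1 = 8; r[2] = 3×1 + 1×1 = 4; r[3] = 1×1 = 1 → [5, 8, 4, 1] ✓

[1, 1]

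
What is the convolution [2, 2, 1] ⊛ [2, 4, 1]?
y[0] = 2×2 = 4; y[1] = 2×4 + 2×2 = 12; y[2] = 2×1 + 2×4 + 1×2 = 12; y[3] = 2×1 + 1×4 = 6; y[4] = 1×1 = 1

[4, 12, 12, 6, 1]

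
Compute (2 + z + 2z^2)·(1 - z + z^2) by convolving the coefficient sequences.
Ascending coefficients: a = [2, 1, 2], b = [1, -1, 1]. c[0] = 2×1 = 2; c[1] = 2×-1 + 1×1 = -1; c[2] = 2×1 + 1×-1 + 2×1 = 3; c[3] = 1×1 + 2×-1 = -1; c[4] = 2×1 = 2. Result coefficients: [2, -1, 3, -1, 2] → 2 - z + 3z^2 - z^3 + 2z^4

2 - z + 3z^2 - z^3 + 2z^4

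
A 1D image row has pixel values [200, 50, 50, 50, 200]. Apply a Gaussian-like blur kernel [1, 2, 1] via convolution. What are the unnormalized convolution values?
Convolve image row [200, 50, 50, 50, 200] with kernel [1, 2, 1]: y[0] = 200×1 = 200; y[1] = 200×2 + 50×1 = 450; y[2] = 200×1 + 50×2 + 50×1 = 350; y[3] = 50×1 + 50×2 + 50×1 = 200; y[4] = 50×1 + 50×2 + 200×1 = 350; y[5] = 50×1 + 200×2 = 450; y[6] = 200×1 = 200 → [200, 450, 350, 200, 350, 450, 200]. Normalization factor = sum(kernel) = 4.

[200, 450, 350, 200, 350, 450, 200]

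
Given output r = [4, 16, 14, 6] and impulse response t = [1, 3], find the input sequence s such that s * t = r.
Deconvolve r=[4, 16, 14, 6] by t=[1, 3]. Since t[0]=1, solve forward: s[0] = r[0] / 1 = 4; s[1] = (r[1] - 4×3) / 1 = 4; s[2] = (r[2] - 4×3) / 1 = 2. So s = [4, 4, 2]. Check by forward convolution: r[0] = 4×1 = 4; r[1] = 4×3 + 4×1 = 16; r[2] = 4×3 + 2×1 = 14; r[3] = 2×3 = 6

[4, 4, 2]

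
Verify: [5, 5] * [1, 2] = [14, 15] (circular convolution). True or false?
Recompute circular convolution of [5, 5] and [1, 2]: y[0] = 5×1 + 5×2 = 15; y[1] = 5×2 + 5×1 = 15 → [15, 15]. Compare to given [14, 15]: they differ at index 0: given 14, correct 15, so answer: No

No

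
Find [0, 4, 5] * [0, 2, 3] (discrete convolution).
y[0] = 0×0 = 0; y[1] = 0×2 + 4×0 = 0; y[2] = 0×3 + 4×2 + 5×0 = 8; y[3] = 4×3 + 5×2 = 22; y[4] = 5×3 = 15

[0, 0, 8, 22, 15]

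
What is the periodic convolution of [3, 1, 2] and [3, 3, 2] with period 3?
Use y[k] = Σ_j a[j]·b[(k-j) mod 3]. y[0] = 3×3 + 1×2 + 2×3 = 17; y[1] = 3×3 + 1×3 + 2×2 = 16; y[2] = 3×2 + 1×3 + 2×3 = 15. Result: [17, 16, 15]

[17, 16, 15]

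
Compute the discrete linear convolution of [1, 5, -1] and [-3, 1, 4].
y[0] = 1×-3 = -3; y[1] = 1×1 + 5×-3 = -14; y[2] = 1×4 + 5×1 + -1×-3 = 12; y[3] = 5×4 + -1×1 = 19; y[4] = -1×4 = -4

[-3, -14, 12, 19, -4]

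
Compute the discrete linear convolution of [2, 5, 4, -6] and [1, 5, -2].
y[0] = 2×1 = 2; y[1] = 2×5 + 5×1 = 15; y[2] = 2×-2 + 5×5 + 4×1 = 25; y[3] = 5×-2 + 4×5 + -6×1 = 4; y[4] = 4×-2 + -6×5 = -38; y[5] = -6×-2 = 12

[2, 15, 25, 4, -38, 12]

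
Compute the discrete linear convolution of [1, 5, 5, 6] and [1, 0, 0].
y[0] = 1×1 = 1; y[1] = 1×0 + 5×1 = 5; y[2] = 1×0 + 5×0 + 5×1 = 5; y[3] = 5×0 + 5×0 + 6×1 = 6; y[4] = 5×0 + 6×0 = 0; y[5] = 6×0 = 0

[1, 5, 5, 6, 0, 0]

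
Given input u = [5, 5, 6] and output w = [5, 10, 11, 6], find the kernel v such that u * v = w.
Output length 4 = len(u) + len(v) - 1 ⇒ len(v) = 2. Solve v forward using v[k] = (w[k] - Σ_{i≥1} u[i]·v[k-i]) / u[0]: v[0] = w[0] / u[0] = 5 / 5 = 1; v[1] = (w[1] - 5×1) / u[0] = (10 - 5×1) / 5 = 1. So v = [1, 1]. Forward-check [5, 5, 6] * [1, 1]: w[0] = 5×1 = 5; w[1] = 5×1 + 5×1 = 10; w[2] = 5×1 + 6×1 = 11; w[3] = 6×1 = 6 → [5, 10, 11, 6] ✓

[1, 1]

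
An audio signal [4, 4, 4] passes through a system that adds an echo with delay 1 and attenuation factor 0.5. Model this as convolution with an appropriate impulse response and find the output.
Direct-path + delayed-attenuated-path model → impulse response h = [1, 0.5] (1 at lag 0, 0.5 at lag 1). Output y[n] = x[n] + 0.5·x[n - 1] (with x[n] = 0 outside 0..2): y[0] = 4 + 0.5×0 = 4; y[1] = 4 + 0.5×4 = 6.0; y[2] = 4 + 0.5×4 = 6.0; y[3] = 0 + 0.5×4 = 2.0. So y = [4, 6.0, 6.0, 2.0]

[4, 6.0, 6.0, 2.0]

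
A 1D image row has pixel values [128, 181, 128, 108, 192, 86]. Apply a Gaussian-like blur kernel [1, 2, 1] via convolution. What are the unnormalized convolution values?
Convolve image row [128, 181, 128, 108, 192, 86] with kernel [1, 2, 1]: y[0] = 128×1 = 128; y[1] = 128×2 + 181×1 = 437; y[2] = 128×1 + 181×2 + 128×1 = 618; y[3] = 181×1 + 128×2 + 108×1 = 545; y[4] = 128×1 + 108×2 + 192×1 = 536; y[5] = 108×1 + 192×2 + 86×1 = 578; y[6] = 192×1 + 86×2 = 364; y[7] = 86×1 = 86 → [128, 437, 618, 545, 536, 578, 364, 86]. Normalization factor = sum(kernel) = 4.

[128, 437, 618, 545, 536, 578, 364, 86]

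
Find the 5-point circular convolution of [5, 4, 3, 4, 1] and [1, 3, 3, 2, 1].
Use y[k] = Σ_j x[j]·h[(k-j) mod 5]. y[0] = 5×1 + 4×1 + 3×2 + 4×3 + 1×3 = 30; y[1] = 5×3 + 4×1 + 3×1 + 4×2 + 1×3 = 33; y[2] = 5×3 + 4×3 + 3×1 + 4×1 + 1×2 = 36; y[3] = 5×2 + 4×3 + 3×3 + 4×1 + 1×1 = 36; y[4] = 5×1 + 4×2 + 3×3 + 4×3 + 1×1 = 35. Result: [30, 33, 36, 36, 35]

[30, 33, 36, 36, 35]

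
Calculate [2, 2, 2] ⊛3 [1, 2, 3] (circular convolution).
Use y[k] = Σ_j s[j]·t[(k-j) mod 3]. y[0] = 2×1 + 2×3 + 2×2 = 12; y[1] = 2×2 + 2×1 + 2×3 = 12; y[2] = 2×3 + 2×2 + 2×1 = 12. Result: [12, 12, 12]

[12, 12, 12]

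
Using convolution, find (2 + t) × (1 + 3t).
Ascending coefficients: a = [2, 1], b = [1, 3]. c[0] = 2×1 = 2; c[1] = 2×3 + 1×1 = 7; c[2] = 1×3 = 3. Result coefficients: [2, 7, 3] → 2 + 7t + 3t^2

2 + 7t + 3t^2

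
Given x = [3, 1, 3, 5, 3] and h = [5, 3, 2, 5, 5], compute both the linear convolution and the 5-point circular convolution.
Linear: y_lin[0] = 3×5 = 15; y_lin[1] = 3×3 + 1×5 = 14; y_lin[2] = 3×2 + 1×3 + 3×5 = 24; y_lin[3] = 3×5 + 1×2 + 3×3 + 5×5 = 51; y_lin[4] = 3×5 + 1×5 + 3×2 + 5×3 + 3×5 = 56; y_lin[5] = 1×5 + 3×5 + 5×2 + 3×3 = 39; y_lin[6] = 3×5 + 5×5 + 3×2 = 46; y_lin[7] = 5×5 + 3×5 = 40; y_lin[8] = 3×5 = 15 → [15, 14, 24, 51, 56, 39, 46, 40, 15]. Circular (length 5): y[0] = 3×5 + 1×5 + 3×5 + 5×2 + 3×3 = 54; y[1] = 3×3 + 1×5 + 3×5 + 5×5 + 3×2 = 60; y[2] = 3×2 + 1×3 + 3×5 + 5×5 + 3×5 = 64; y[3] = 3×5 + 1×2 + 3×3 + 5×5 + 3×5 = 66; y[4] = 3×5 + 1×5 + 3×2 + 5×3 + 3×5 = 56 → [54, 60, 64, 66, 56]

Linear: [15, 14, 24, 51, 56, 39, 46, 40, 15], Circular: [54, 60, 64, 66, 56]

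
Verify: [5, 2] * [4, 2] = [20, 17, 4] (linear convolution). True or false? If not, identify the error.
Recompute linear convolution of [5, 2] and [4, 2]: y[0] = 5×4 = 20; y[1] = 5×2 + 2×4 = 18; y[2] = 2×2 = 4 → [20, 18, 4]. Compare to given [20, 17, 4]: they differ at index 1: given 17, correct 18, so answer: No

No. Error at index 1: given 17, correct 18.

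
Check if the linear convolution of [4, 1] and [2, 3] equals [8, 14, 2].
Recompute linear convolution of [4, 1] and [2, 3]: y[0] = 4×2 = 8; y[1] = 4×3 + 1×2 = 14; y[2] = 1×3 = 3 → [8, 14, 3]. Compare to given [8, 14, 2]: they differ at index 2: given 2, correct 3, so answer: No

No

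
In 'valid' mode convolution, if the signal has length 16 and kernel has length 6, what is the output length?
'Valid' mode counts only positions where the kernel fully overlaps the signal: m - n + 1 = 16 - 6 + 1 = 11

11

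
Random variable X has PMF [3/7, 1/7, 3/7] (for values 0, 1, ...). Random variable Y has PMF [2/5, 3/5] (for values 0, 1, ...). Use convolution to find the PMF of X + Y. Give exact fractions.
P(X+Y=k) = Σ_i P(X=i)·P(Y=k-i) — a convolution of [3/7, 1/7, 3/7] and [2/5, 3/5]. P(X+Y=0) = (3/7)×(2/5) = 6/35; P(X+Y=1) = (3/7)×(3/5) + (1/7)×(2/5) = 9/35 + 2/35 = 11/35; P(X+Y=2) = (1/7)×(3/5) + (3/7)×(2/5) = 3/35 + 6/35 = 9/35; P(X+Y=3) = (3/7)×(3/5) = 9/35. PMF: [6/35, 11/35, 9/35, 9/35] (sums to 1 ✓)

[6/35, 11/35, 9/35, 9/35]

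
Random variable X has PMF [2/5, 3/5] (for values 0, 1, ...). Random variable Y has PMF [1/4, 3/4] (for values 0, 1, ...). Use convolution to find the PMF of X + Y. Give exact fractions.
P(X+Y=k) = Σ_i P(X=i)·P(Y=k-i) — a convolution of [2/5, 3/5] and [1/4, 3/4]. P(X+Y=0) = (2/5)×(1/4) = 1/10; P(X+Y=1) = (2/5)×(3/4) + (3/5)×(1/4) = 3/10 + 3/20 = 9/20; P(X+Y=2) = (3/5)×(3/4) = 9/20. PMF: [1/10, 9/20, 9/20] (sums to 1 ✓)

[1/10, 9/20, 9/20]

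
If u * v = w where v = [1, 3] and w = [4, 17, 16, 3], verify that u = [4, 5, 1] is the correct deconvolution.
Forward-compute [4, 5, 1] * [1, 3]: w[0] = 4×1 = 4; w[1] = 4×3 + 5×1 = 17; w[2] = 5×3 + 1×1 = 16; w[3] = 1×3 = 3 → [4, 17, 16, 3]. Matches given w = [4, 17, 16, 3], so verified.

Verified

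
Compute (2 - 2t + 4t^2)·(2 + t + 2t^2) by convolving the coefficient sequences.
Ascending coefficients: a = [2, -2, 4], b = [2, 1, 2]. c[0] = 2×2 = 4; c[1] = 2×1 + -2×2 = -2; c[2] = 2×2 + -2×1 + 4×2 = 10; c[3] = -2×2 + 4×1 = 0; c[4] = 4×2 = 8. Result coefficients: [4, -2, 10, 0, 8] → 4 - 2t + 10t^2 + 8t^4

4 - 2t + 10t^2 + 8t^4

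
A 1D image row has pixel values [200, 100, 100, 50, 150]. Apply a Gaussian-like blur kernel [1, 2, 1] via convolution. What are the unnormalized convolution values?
Convolve image row [200, 100, 100, 50, 150] with kernel [1, 2, 1]: y[0] = 200×1 = 200; y[1] = 200×2 + 100×1 = 500; y[2] = 200×1 + 100×2 + 100×1 = 500; y[3] = 100×1 + 100×2 + 50×1 = 350; y[4] = 100×1 + 50×2 + 150×1 = 350; y[5] = 50×1 + 150×2 = 350; y[6] = 150×1 = 150 → [200, 500, 500, 350, 350, 350, 150]. Normalization factor = sum(kernel) = 4.

[200, 500, 500, 350, 350, 350, 150]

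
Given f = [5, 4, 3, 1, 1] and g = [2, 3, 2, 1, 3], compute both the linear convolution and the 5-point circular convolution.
Linear: y_lin[0] = 5×2 = 10; y_lin[1] = 5×3 + 4×2 = 23; y_lin[2] = 5×2 + 4×3 + 3×2 = 28; y_lin[3] = 5×1 + 4×2 + 3×3 + 1×2 = 24; y_lin[4] = 5×3 + 4×1 + 3×2 + 1×3 + 1×2 = 30; y_lin[5] = 4×3 + 3×1 + 1×2 + 1×3 = 20; y_lin[6] = 3×3 + 1×1 + 1×2 = 12; y_lin[7] = 1×3 + 1×1 = 4; y_lin[8] = 1×3 = 3 → [10, 23, 28, 24, 30, 20, 12, 4, 3]. Circular (length 5): y[0] = 5×2 + 4×3 + 3×1 + 1×2 + 1×3 = 30; y[1] = 5×3 + 4×2 + 3×3 + 1×1 + 1×2 = 35; y[2] = 5×2 + 4×3 + 3×2 + 1×3 + 1×1 = 32; y[3] = 5×1 + 4×2 + 3×3 + 1×2 + 1×3 = 27; y[4] = 5×3 + 4×1 + 3×2 + 1×3 + 1×2 = 30 → [30, 35, 32, 27, 30]

Linear: [10, 23, 28, 24, 30, 20, 12, 4, 3], Circular: [30, 35, 32, 27, 30]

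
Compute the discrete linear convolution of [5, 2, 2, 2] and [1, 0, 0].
y[0] = 5×1 = 5; y[1] = 5×0 + 2×1 = 2; y[2] = 5×0 + 2×0 + 2×1 = 2; y[3] = 2×0 + 2×0 + 2×1 = 2; y[4] = 2×0 + 2×0 = 0; y[5] = 2×0 = 0

[5, 2, 2, 2, 0, 0]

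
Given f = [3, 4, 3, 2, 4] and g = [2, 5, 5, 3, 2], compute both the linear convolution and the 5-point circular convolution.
Linear: y_lin[0] = 3×2 = 6; y_lin[1] = 3×5 + 4×2 = 23; y_lin[2] = 3×5 + 4×5 + 3×2 = 41; y_lin[3] = 3×3 + 4×5 + 3×5 + 2×2 = 48; y_lin[4] = 3×2 + 4×3 + 3×5 + 2×5 + 4×2 = 51; y_lin[5] = 4×2 + 3×3 + 2×5 + 4×5 = 47; y_lin[6] = 3×2 + 2×3 + 4×5 = 32; y_lin[7] = 2×2 + 4×3 = 16; y_lin[8] = 4×2 = 8 → [6, 23, 41, 48, 51, 47, 32, 16, 8]. Circular (length 5): y[0] = 3×2 + 4×2 + 3×3 + 2×5 + 4×5 = 53; y[1] = 3×5 + 4×2 + 3×2 + 2×3 + 4×5 = 55; y[2] = 3×5 + 4×5 + 3×2 + 2×2 + 4×3 = 57; y[3] = 3×3 + 4×5 + 3×5 + 2×2 + 4×2 = 56; y[4] = 3×2 + 4×3 + 3×5 + 2×5 + 4×2 = 51 → [53, 55, 57, 56, 51]

Linear: [6, 23, 41, 48, 51, 47, 32, 16, 8], Circular: [53, 55, 57, 56, 51]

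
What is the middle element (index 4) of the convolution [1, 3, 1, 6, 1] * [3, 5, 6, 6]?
Use y[k] = Σ_i a[i]·b[k-i] at k=4. y[4] = 3×6 + 1×6 + 6×5 + 1×3 = 57

57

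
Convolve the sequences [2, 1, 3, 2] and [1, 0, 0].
y[0] = 2×1 = 2; y[1] = 2×0 + 1×1 = 1; y[2] = 2×0 + 1×0 + 3×1 = 3; y[3] = 1×0 + 3×0 + 2×1 = 2; y[4] = 3×0 + 2×0 = 0; y[5] = 2×0 = 0

[2, 1, 3, 2, 0, 0]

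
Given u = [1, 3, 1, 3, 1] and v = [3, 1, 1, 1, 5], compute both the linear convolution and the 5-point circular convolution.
Linear: y_lin[0] = 1×3 = 3; y_lin[1] = 1×1 + 3×3 = 10; y_lin[2] = 1×1 + 3×1 + 1×3 = 7; y_lin[3] = 1×1 + 3×1 + 1×1 + 3×3 = 14; y_lin[4] = 1×5 + 3×1 + 1×1 + 3×1 + 1×3 = 15; y_lin[5] = 3×5 + 1×1 + 3×1 + 1×1 = 20; y_lin[6] = 1×5 + 3×1 + 1×1 = 9; y_lin[7] = 3×5 + 1×1 = 16; y_lin[8] = 1×5 = 5 → [3, 10, 7, 14, 15, 20, 9, 16, 5]. Circular (length 5): y[0] = 1×3 + 3×5 + 1×1 + 3×1 + 1×1 = 23; y[1] = 1×1 + 3×3 + 1×5 + 3×1 + 1×1 = 19; y[2] = 1×1 + 3×1 + 1×3 + 3×5 + 1×1 = 23; y[3] = 1×1 + 3×1 + 1×1 + 3×3 + 1×5 = 19; y[4] = 1×5 + 3×1 + 1×1 + 3×1 + 1×3 = 15 → [23, 19, 23, 19, 15]

Linear: [3, 10, 7, 14, 15, 20, 9, 16, 5], Circular: [23, 19, 23, 19, 15]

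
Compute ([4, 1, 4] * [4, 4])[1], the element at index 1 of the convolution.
Use y[k] = Σ_i a[i]·b[k-i] at k=1. y[1] = 4×4 + 1×4 = 20

20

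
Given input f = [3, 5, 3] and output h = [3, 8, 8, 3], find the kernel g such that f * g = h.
Output length 4 = len(f) + len(g) - 1 ⇒ len(g) = 2. Solve g forward using g[k] = (h[k] - Σ_{i≥1} f[i]·g[k-i]) / f[0]: g[0] = h[0] / f[0] = 3 / 3 = 1; g[1] = (h[1] - 5×1) / f[0] = (8 - 5×1) / 3 = 1. So g = [1, 1]. Forward-check [3, 5, 3] * [1, 1]: h[0] = 3×1 = 3; h[1] = 3×1 + 5×1 = 8; h[2] = 5×1 + 3×1 = 8; h[3] = 3×1 = 3 → [3, 8, 8, 3] ✓

[1, 1]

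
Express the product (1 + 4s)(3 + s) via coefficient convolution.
Ascending coefficients: a = [1, 4], b = [3, 1]. c[0] = 1×3 = 3; c[1] = 1×1 + 4×3 = 13; c[2] = 4×1 = 4. Result coefficients: [3, 13, 4] → 3 + 13s + 4s^2

3 + 13s + 4s^2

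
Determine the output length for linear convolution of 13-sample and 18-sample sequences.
Linear/full convolution length: m + n - 1 = 13 + 18 - 1 = 30

30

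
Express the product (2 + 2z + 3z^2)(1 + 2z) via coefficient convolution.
Ascending coefficients: a = [2, 2, 3], b = [1, 2]. c[0] = 2×1 = 2; c[1] = 2×2 + 2×1 = 6; c[2] = 2×2 + 3×1 = 7; c[3] = 3×2 = 6. Result coefficients: [2, 6, 7, 6] → 2 + 6z + 7z^2 + 6z^3

2 + 6z + 7z^2 + 6z^3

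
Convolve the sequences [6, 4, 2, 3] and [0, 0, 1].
y[0] = 6×0 = 0; y[1] = 6×0 + 4×0 = 0; y[2] = 6×1 + 4×0 + 2×0 = 6; y[3] = 4×1 + 2×0 + 3×0 = 4; y[4] = 2×1 + 3×0 = 2; y[5] = 3×1 = 3

[0, 0, 6, 4, 2, 3]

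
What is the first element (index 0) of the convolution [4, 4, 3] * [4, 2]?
Use y[k] = Σ_i a[i]·b[k-i] at k=0. y[0] = 4×4 = 16

16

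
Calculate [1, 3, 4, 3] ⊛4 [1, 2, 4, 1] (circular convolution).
Use y[k] = Σ_j x[j]·h[(k-j) mod 4]. y[0] = 1×1 + 3×1 + 4×4 + 3×2 = 26; y[1] = 1×2 + 3×1 + 4×1 + 3×4 = 21; y[2] = 1×4 + 3×2 + 4×1 + 3×1 = 17; y[3] = 1×1 + 3×4 + 4×2 + 3×1 = 24. Result: [26, 21, 17, 24]

[26, 21, 17, 24]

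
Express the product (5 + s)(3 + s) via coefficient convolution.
Ascending coefficients: a = [5, 1], b = [3, 1]. c[0] = 5×3 = 15; c[1] = 5×1 + 1×3 = 8; c[2] = 1×1 = 1. Result coefficients: [15, 8, 1] → 15 + 8s + s^2

15 + 8s + s^2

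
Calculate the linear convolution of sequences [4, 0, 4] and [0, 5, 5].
y[0] = 4×0 = 0; y[1] = 4×5 + 0×0 = 20; y[2] = 4×5 + 0×5 + 4×0 = 20; y[3] = 0×5 + 4×5 = 20; y[4] = 4×5 = 20

[0, 20, 20, 20, 20]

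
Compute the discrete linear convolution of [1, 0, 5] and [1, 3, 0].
y[0] = 1×1 = 1; y[1] = 1×3 + 0×1 = 3; y[2] = 1×0 + 0×3 + 5×1 = 5; y[3] = 0×0 + 5×3 = 15; y[4] = 5×0 = 0

[1, 3, 5, 15, 0]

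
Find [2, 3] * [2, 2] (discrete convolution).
y[0] = 2×2 = 4; y[1] = 2×2 + 3×2 = 10; y[2] = 3×2 = 6

[4, 10, 6]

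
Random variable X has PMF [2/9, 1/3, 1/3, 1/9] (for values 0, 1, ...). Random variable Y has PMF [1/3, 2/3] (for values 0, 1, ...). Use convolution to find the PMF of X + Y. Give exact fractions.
P(X+Y=k) = Σ_i P(X=i)·P(Y=k-i) — a convolution of [2/9, 1/3, 1/3, 1/9] and [1/3, 2/3]. P(X+Y=0) = (2/9)×(1/3) = 2/27; P(X+Y=1) = (2/9)×(2/3) + (1/3)×(1/3) = 4/27 + 1/9 = 7/27; P(X+Y=2) = (1/3)×(2/3) + (1/3)×(1/3) = 2/9 + 1/9 = 1/3; P(X+Y=3) = (1/3)×(2/3) + (1/9)×(1/3) = 2/9 + 1/27 = 7/27; P(X+Y=4) = (1/9)×(2/3) = 2/27. PMF: [2/27, 7/27, 1/3, 7/27, 2/27] (sums to 1 ✓)

[2/27, 7/27, 1/3, 7/27, 2/27]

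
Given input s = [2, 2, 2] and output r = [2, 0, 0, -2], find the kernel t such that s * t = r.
Output length 4 = len(s) + len(t) - 1 ⇒ len(t) = 2. Solve t forward using t[k] = (r[k] - Σ_{i≥1} s[i]·t[k-i]) / s[0]: t[0] = r[0] / s[0] = 2 / 2 = 1; t[1] = (r[1] - 2×1) / s[0] = (0 - 2×1) / 2 = -1. So t = [1, -1]. Forward-check [2, 2, 2] * [1, -1]: r[0] = 2×1 = 2; r[1] = 2×-1 + 2×1 = 0; r[2] = 2×-1 + 2×1 = 0; r[3] = 2×-1 = -2 → [2, 0, 0, -2] ✓

[1, -1]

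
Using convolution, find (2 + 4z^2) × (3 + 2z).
Ascending coefficients: a = [2, 0, 4], b = [3, 2]. c[0] = 2×3 = 6; c[1] = 2×2 + 0×3 = 4; c[2] = 0×2 + 4×3 = 12; c[3] = 4×2 = 8. Result coefficients: [6, 4, 12, 8] → 6 + 4z + 12z^2 + 8z^3

6 + 4z + 12z^2 + 8z^3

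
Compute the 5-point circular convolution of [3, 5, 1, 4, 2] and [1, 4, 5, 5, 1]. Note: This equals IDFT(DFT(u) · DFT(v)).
Either evaluate y[k] = Σ_j u[j]·v[(k-j) mod 5] directly, or use IDFT(DFT(u) · DFT(v)). y[0] = 3×1 + 5×1 + 1×5 + 4×5 + 2×4 = 41; y[1] = 3×4 + 5×1 + 1×1 + 4×5 + 2×5 = 48; y[2] = 3×5 + 5×4 + 1×1 + 4×1 + 2×5 = 50; y[3] = 3×5 + 5×5 + 1×4 + 4×1 + 2×1 = 50; y[4] = 3×1 + 5×5 + 1×5 + 4×4 + 2×1 = 51. Result: [41, 48, 50, 50, 51]

[41, 48, 50, 50, 51]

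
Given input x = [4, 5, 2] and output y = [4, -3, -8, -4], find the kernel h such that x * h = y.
Output length 4 = len(x) + len(h) - 1 ⇒ len(h) = 2. Solve h forward using h[k] = (y[k] - Σ_{i≥1} x[i]·h[k-i]) / x[0]: h[0] = y[0] / x[0] = 4 / 4 = 1; h[1] = (y[1] - 5×1) / x[0] = (-3 - 5×1) / 4 = -2. So h = [1, -2]. Forward-check [4, 5, 2] * [1, -2]: y[0] = 4×1 = 4; y[1] = 4×-2 + 5×1 = -3; y[2] = 5×-2 + 2×1 = -8; y[3] = 2×-2 = -4 → [4, -3, -8, -4] ✓

[1, -2]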